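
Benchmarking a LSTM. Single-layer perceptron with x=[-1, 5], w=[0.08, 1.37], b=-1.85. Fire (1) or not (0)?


z = (-1)·(0.08) + (5)·(1.37) - 1.85
  = 4.92
step(z) = 1 (z≥0)

1


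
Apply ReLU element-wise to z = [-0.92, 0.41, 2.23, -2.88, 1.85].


ReLU(-0.92) = max(0, -0.92) = 0.0
ReLU(0.41) = max(0, 0.41) = 0.41
ReLU(2.23) = max(0, 2.23) = 2.23
ReLU(-2.88) = max(0, -2.88) = 0.0
ReLU(1.85) = max(0, 1.85) = 1.85
result = [0.0, 0.41, 2.23, 0.0, 1.85]

[0.0, 0.41, 2.23, 0.0, 1.85]


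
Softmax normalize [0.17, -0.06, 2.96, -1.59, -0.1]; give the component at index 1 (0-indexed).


Exponentials: e^0.17=1.1853, e^-0.06=0.9418, e^2.96=19.298, e^-1.59=0.2039, e^-0.1=0.9048
Sum = 22.5338
Softmax = [0.0526, 0.0418, 0.8564, 0.009, 0.0402]
p[1] = 0.9418/22.5338 = 0.0418

0.0418


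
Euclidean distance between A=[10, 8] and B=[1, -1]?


d = √((10-1)² + (8+ 1)²)
  = √(81 + 81)
  = √162 = 12.7279

12.7279


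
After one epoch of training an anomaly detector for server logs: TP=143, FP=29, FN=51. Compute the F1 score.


Precision = 143/172 = 0.8314
Recall = 143/194 = 0.7371
F1 = 2·P·R/(P+R) = 2·TP/(2·TP+FP+FN) = 286/(286+29+51) = 286/366 = 0.7814

0.7814


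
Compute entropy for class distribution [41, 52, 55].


Probabilities: [41/148, 52/148, 55/148] ≈ [0.277, 0.3514, 0.3716]
H = -((41/148)·log₂(41/148) + (52/148)·log₂(52/148) + (55/148)·log₂(55/148))
  = 1.5739 bits

1.5739 bits


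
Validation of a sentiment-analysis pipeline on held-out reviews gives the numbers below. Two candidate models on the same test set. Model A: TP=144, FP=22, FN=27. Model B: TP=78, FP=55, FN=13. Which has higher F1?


Model A: P=144/166=0.8675, R=144/171=0.8421, F1=2PR/(P+R)=2TP/(2TP+FP+FN)=288/337=0.8546
Model B: P=78/133=0.5865, R=78/91=0.8571, F1=2PR/(P+R)=2TP/(2TP+FP+FN)=156/224=0.6964
0.8546 > 0.6964 → Model A

Model A


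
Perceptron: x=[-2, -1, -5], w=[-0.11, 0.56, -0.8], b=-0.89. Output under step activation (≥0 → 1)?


z = (-2)·(-0.11) + (-1)·(0.56) + (-5)·(-0.8) - 0.89
  = 2.77
step(z) = 1 (z≥0)

1


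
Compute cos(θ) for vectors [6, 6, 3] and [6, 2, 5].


A·B = 6·6 + 6·2 + 3·5 = 63
‖A‖ = √81 = 9, ‖B‖ = √65 = 8.0623
cos = 63/(√81·√65) = 63/√5265 = 0.8682

0.8682


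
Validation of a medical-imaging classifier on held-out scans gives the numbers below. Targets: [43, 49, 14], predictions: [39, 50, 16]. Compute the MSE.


Squared errors: (43-39)²=16, (49-50)²=1, (14-16)²=4
Sum = 21
MSE = 21/3 = 7

7


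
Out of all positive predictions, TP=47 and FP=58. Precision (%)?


Precision = TP/(TP+FP)
= 47/(47+58)
= 47/105 = 44.76%

44.76%


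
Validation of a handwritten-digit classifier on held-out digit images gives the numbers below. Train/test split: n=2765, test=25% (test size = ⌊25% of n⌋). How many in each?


Test = ⌊2765·25/100⌋ = 691
Train = 2765 - 691 = 2074

Train: 2074, Test: 691


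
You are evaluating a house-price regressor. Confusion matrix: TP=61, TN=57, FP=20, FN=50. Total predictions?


Total = TP + TN + FP + FN
= 61 + 57 + 20 + 50
= 188
(Predicted positive: 81, predicted negative: 107)

188


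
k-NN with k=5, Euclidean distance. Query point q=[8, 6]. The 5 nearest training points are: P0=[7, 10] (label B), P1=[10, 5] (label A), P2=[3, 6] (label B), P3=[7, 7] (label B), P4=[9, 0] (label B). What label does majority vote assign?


d(q,P0) = 4.1231  (label B)
d(q,P1) = 2.2361  (label A)
d(q,P2) = 5.0  (label B)
d(q,P3) = 1.4142  (label B)
d(q,P4) = 6.0828  (label B)
Votes: A=1, B=4
Majority → B

B


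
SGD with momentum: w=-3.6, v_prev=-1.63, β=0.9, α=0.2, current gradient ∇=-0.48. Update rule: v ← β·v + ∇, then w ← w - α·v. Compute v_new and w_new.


v_new = 0.9·-1.63 - 0.48 = -1.467 - 0.48 = -1.947
w_new = -3.6 - 0.2·-1.947 = -3.6 + 0.3894 = -3.2106

v_new=-1.947, w_new=-3.2106


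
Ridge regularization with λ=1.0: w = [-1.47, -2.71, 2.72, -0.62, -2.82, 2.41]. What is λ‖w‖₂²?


‖w‖₂² = (-1.47)² + (-2.71)² + (2.72)² + (-0.62)² + (-2.82)² + (2.41)²
     = 2.1609 + 7.3441 + 7.3984 + 0.3844 + 7.9524 + 5.8081
     = 31.0483
λ·‖w‖₂² = 1.0·31.0483 = 31.0483

31.0483


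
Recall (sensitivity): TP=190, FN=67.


Recall = TP/(TP+FN)
= 190/(190+67)
= 190/257 = 73.93%

73.93%


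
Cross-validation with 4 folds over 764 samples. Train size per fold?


Fold size = 764/4 = 191
Training per fold = 764 - 191 = 573

573


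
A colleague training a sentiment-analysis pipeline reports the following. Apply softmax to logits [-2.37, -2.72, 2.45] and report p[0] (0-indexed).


Exponentials: e^-2.37=0.0935, e^-2.72=0.0659, e^2.45=11.5883
Sum = 11.7477
Softmax = [0.008, 0.0056, 0.9864]
p[0] = 0.0935/11.7477 = 0.008

0.008


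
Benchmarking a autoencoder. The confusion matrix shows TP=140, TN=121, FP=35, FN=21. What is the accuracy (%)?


Accuracy = (TP+TN)/(TP+TN+FP+FN)
= (140+121)/(317)
= 261/317 = 82.33%

82.33%


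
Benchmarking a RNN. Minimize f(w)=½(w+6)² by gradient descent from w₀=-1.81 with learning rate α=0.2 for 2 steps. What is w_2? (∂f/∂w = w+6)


step 1: grad = -1.81+6 = 4.19; w = -1.81 - 0.2·(4.19) = -2.648
step 2: grad = -2.648+6 = 3.352; w = -2.648 - 0.2·(3.352) = -3.3184

-3.3184


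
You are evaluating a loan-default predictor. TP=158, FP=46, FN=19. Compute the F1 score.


Precision = 158/204 = 0.7745
Recall = 158/177 = 0.8927
F1 = 2·P·R/(P+R) = 2·TP/(2·TP+FP+FN) = 316/(316+46+19) = 316/381 = 0.8294

0.8294


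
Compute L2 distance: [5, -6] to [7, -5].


d = √((5-7)² + (-6+ 5)²)
  = √(4 + 1)
  = √5 = 2.2361

2.2361


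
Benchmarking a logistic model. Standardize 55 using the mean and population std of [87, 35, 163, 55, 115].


μ = 91, σ = 45.1841
z = (55 - 91)/45.1841 = -0.7967

-0.7967


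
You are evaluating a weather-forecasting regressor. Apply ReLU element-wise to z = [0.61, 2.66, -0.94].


ReLU(0.61) = max(0, 0.61) = 0.61
ReLU(2.66) = max(0, 2.66) = 2.66
ReLU(-0.94) = max(0, -0.94) = 0.0
result = [0.61, 2.66, 0.0]

[0.61, 2.66, 0.0]


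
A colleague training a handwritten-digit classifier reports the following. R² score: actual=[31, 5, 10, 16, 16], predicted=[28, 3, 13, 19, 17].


ȳ = 15.6
SS_res = Σ(y-ŷ)² = 32
SS_tot = Σ(y-ȳ)² = 381.2
R² = 1 - SS_res/SS_tot = 1 - 0.0839 = 0.9161

0.9161


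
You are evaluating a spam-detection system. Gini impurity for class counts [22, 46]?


Probabilities: [22/68, 46/68] ≈ [0.3235, 0.6765]
Σpᵢ² = (484 + 2116)/68² = 2600/4624
Gini = 1 - Σpᵢ² = 1 - 2600/4624 = 0.4377

0.4377


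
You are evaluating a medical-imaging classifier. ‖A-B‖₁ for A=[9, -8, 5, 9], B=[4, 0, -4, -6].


d = |9-4| + |-8-0| + |5+ 4| + |9+ 6|
  = 5 + 8 + 9 + 15
  = 37

37


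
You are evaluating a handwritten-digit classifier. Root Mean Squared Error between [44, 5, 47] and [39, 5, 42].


MSE = 50/3 = 16.6667
RMSE = √(50/3) = 4.0825

4.0825


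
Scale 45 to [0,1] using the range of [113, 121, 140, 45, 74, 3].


min=3, max=140
(45-3)/(140-3) = 42/137 = 0.3066

0.3066


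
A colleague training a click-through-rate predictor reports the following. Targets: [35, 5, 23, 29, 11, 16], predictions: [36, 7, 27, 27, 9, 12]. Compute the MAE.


Absolute errors: |35-36|=1, |5-7|=2, |23-27|=4, |29-27|=2, |11-9|=2, |16-12|=4
Sum = 15
MAE = 15/6 = 5/2

5/2


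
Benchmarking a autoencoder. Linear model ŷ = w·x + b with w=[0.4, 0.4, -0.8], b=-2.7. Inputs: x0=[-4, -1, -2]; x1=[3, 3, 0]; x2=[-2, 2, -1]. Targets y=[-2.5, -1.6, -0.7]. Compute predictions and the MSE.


ŷ0 = (0.4)·(-4) + (0.4)·(-1) + (-0.8)·(-2) - 2.7 = -3.1
ŷ1 = (0.4)·(3) + (0.4)·(3) + (-0.8)·(0) - 2.7 = -0.3
ŷ2 = (0.4)·(-2) + (0.4)·(2) + (-0.8)·(-1) - 2.7 = -1.9
errors² = [0.36, 1.69, 1.44]
MSE = 3.4900/3 = 1.1633

1.1633


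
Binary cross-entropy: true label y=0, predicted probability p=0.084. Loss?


BCE = -[y·ln(p) + (1-y)·ln(1-p)]
= -0 - 1·ln(1-0.084)
= -ln(0.916) = 0.0877

0.0877


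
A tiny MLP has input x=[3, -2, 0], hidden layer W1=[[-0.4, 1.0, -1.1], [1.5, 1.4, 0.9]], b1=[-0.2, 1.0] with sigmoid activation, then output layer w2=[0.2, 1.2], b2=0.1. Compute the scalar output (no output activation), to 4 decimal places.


z1[0] = (-0.4)·(3) + (1.0)·(-2) + (-1.1)·(0) - 0.2 = -3.4
z1[1] = (1.5)·(3) + (1.4)·(-2) + (0.9)·(0) + 1.0 = 2.7
h = sigmoid(z1) = [0.0323, 0.937]
output = (0.2)·(0.0323) + (1.2)·(0.937) + 0.1 = 1.2309

1.2309


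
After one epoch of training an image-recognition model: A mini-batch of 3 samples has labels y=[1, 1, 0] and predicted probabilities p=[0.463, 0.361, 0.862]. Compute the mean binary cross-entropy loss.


L[0] = -ln(0.463) = 0.77
L[1] = -ln(0.361) = 1.0189
L[2] = -ln(1-0.862) = -ln(0.138) = 1.9805
mean = (0.77 + 1.0189 + 1.9805)/3 = 1.2565

1.2565


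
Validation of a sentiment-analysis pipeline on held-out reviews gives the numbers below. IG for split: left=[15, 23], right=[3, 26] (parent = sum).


Parent = [18, 49], H_parent = 0.8395
H_left = 0.9678 (n=38), H_right = 0.4798 (n=29)
H_children = (38/67)·0.9678 + (29/67)·0.4798 = 0.7566
IG = 0.8395 - 0.7566 = 0.0829

0.0829


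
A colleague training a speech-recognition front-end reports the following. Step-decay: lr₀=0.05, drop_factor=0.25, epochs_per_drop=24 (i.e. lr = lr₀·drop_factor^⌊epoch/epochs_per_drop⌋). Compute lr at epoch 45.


n_drops = ⌊45/24⌋ = 1
lr = 0.05·0.25^1 = 0.05·0.25 = 0.0125

0.0125


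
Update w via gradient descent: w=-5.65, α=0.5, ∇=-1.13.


w_new = w - α·∇
= -5.65 - 0.5·-1.13
= -5.65 + 0.565
= -5.085

-5.085


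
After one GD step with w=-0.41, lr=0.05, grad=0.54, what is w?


w_new = w - α·∇
= -0.41 - 0.05·0.54
= -0.41 - 0.027
= -0.437

-0.437


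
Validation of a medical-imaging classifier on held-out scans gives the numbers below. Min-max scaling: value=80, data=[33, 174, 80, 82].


min=33, max=174
(80-33)/(174-33) = 47/141 = 0.3333

0.3333


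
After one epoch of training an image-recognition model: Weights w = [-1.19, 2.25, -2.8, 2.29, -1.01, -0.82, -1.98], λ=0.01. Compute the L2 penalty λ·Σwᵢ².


‖w‖₂² = (-1.19)² + (2.25)² + (-2.8)² + (2.29)² + (-1.01)² + (-0.82)² + (-1.98)²
     = 1.4161 + 5.0625 + 7.84 + 5.2441 + 1.0201 + 0.6724 + 3.9204
     = 25.1756
λ·‖w‖₂² = 0.01·25.1756 = 0.251756

0.251756


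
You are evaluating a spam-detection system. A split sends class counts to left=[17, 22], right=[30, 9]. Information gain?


Parent = [47, 31], H_parent = 0.9694
H_left = 0.9881 (n=39), H_right = 0.7793 (n=39)
H_children = (39/78)·0.9881 + (39/78)·0.7793 = 0.8837
IG = 0.9694 - 0.8837 = 0.0857

0.0857


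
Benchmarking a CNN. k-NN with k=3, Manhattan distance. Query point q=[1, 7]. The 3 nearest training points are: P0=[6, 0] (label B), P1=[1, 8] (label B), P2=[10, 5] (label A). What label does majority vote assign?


d(q,P0) = 12  (label B)
d(q,P1) = 1  (label B)
d(q,P2) = 11  (label A)
Votes: A=1, B=2
Majority → B

B


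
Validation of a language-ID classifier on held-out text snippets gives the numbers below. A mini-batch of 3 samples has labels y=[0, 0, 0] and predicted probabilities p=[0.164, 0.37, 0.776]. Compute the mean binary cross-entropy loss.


L[0] = -ln(1-0.164) = -ln(0.836) = 0.1791
L[1] = -ln(1-0.37) = -ln(0.63) = 0.462
L[2] = -ln(1-0.776) = -ln(0.224) = 1.4961
mean = (0.1791 + 0.462 + 1.4961)/3 = 0.7124

0.7124


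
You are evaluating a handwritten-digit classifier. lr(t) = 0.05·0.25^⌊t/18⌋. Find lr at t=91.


n_drops = ⌊91/18⌋ = 5
lr = 0.05·0.25^5 = 0.05·0.0009765625 = 0.000048828125

0.000048828125


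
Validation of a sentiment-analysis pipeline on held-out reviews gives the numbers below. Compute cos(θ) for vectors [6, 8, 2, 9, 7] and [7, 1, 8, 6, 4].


A·B = 6·7 + 8·1 + 2·8 + 9·6 + 7·4 = 148
‖A‖ = √234 = 15.2971, ‖B‖ = √166 = 12.8841
cos = 148/(√234·√166) = 148/√38844 = 0.7509

0.7509


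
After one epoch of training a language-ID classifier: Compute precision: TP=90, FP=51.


Precision = TP/(TP+FP)
= 90/(90+51)
= 90/141 = 63.83%

63.83%


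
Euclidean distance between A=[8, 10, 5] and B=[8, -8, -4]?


d = √((8-8)² + (10+ 8)² + (5+ 4)²)
  = √(0 + 324 + 81)
  = √405 = 20.1246

20.1246


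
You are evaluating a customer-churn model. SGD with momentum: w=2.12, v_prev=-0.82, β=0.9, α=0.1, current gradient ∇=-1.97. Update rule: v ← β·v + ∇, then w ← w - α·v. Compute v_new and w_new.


v_new = 0.9·-0.82 - 1.97 = -0.738 - 1.97 = -2.708
w_new = 2.12 - 0.1·-2.708 = 2.12 + 0.2708 = 2.3908

v_new=-2.708, w_new=2.3908


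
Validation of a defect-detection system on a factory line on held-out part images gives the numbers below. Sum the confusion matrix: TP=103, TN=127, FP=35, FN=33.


Total = TP + TN + FP + FN
= 103 + 127 + 35 + 33
= 298
(Predicted positive: 138, predicted negative: 160)

298


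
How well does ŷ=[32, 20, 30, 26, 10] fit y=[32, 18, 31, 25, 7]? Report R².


ȳ = 22.6
SS_res = Σ(y-ŷ)² = 15
SS_tot = Σ(y-ȳ)² = 429.2
R² = 1 - SS_res/SS_tot = 1 - 0.0349 = 0.9651

0.9651


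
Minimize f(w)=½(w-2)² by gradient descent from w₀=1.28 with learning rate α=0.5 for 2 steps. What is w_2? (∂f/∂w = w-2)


step 1: grad = 1.28-2 = -0.72; w = 1.28 - 0.5·(-0.72) = 1.64
step 2: grad = 1.64-2 = -0.36; w = 1.64 - 0.5·(-0.36) = 1.82

1.82


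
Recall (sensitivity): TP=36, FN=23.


Recall = TP/(TP+FN)
= 36/(36+23)
= 36/59 = 61.02%

61.02%


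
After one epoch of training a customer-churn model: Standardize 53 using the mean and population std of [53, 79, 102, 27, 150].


μ = 82.2, σ = 42.1872
z = (53 - 82.2)/42.1872 = -0.6922

-0.6922


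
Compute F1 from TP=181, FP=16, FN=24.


Precision = 181/197 = 0.9188
Recall = 181/205 = 0.8829
F1 = 2·P·R/(P+R) = 2·TP/(2·TP+FP+FN) = 362/(362+16+24) = 362/402 = 0.9005

0.9005


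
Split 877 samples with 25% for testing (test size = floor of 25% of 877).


Test = ⌊877·25/100⌋ = 219
Train = 877 - 219 = 658

Train: 658, Test: 219


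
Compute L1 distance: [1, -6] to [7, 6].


d = |1-7| + |-6-6|
  = 6 + 12
  = 18

18


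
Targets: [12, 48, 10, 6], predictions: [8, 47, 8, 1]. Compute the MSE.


Squared errors: (12-8)²=16, (48-47)²=1, (10-8)²=4, (6-1)²=25
Sum = 46
MSE = 46/4 = 23/2

23/2


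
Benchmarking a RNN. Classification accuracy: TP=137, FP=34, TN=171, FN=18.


Accuracy = (TP+TN)/(TP+TN+FP+FN)
= (137+171)/(360)
= 308/360 = 85.56%

85.56%


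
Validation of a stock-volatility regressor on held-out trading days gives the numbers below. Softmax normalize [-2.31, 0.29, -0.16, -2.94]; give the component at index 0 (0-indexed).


Exponentials: e^-2.31=0.0993, e^0.29=1.3364, e^-0.16=0.8521, e^-2.94=0.0529
Sum = 2.3407
Softmax = [0.0424, 0.571, 0.3641, 0.0226]
p[0] = 0.0993/2.3407 = 0.0424

0.0424


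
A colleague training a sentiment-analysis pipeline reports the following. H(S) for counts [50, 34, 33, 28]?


Probabilities: [50/145, 34/145, 33/145, 28/145] ≈ [0.3448, 0.2345, 0.2276, 0.1931]
H = -((50/145)·log₂(50/145) + (34/145)·log₂(34/145) + (33/145)·log₂(33/145) + (28/145)·log₂(28/145))
  = 1.9645 bits

1.9645 bits


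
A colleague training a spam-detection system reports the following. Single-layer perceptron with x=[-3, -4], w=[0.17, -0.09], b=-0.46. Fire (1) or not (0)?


z = (-3)·(0.17) + (-4)·(-0.09) - 0.46
  = -0.61
step(z) = 0 (z<0)

0


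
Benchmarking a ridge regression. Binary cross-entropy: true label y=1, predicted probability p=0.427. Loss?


BCE = -[y·ln(p) + (1-y)·ln(1-p)]
= -1·ln(0.427) - 0
= -ln(0.427) = 0.851

0.851


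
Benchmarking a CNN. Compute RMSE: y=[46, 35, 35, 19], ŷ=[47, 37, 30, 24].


MSE = 55/4 = 13.75
RMSE = √(55/4) = 3.7081

3.7081


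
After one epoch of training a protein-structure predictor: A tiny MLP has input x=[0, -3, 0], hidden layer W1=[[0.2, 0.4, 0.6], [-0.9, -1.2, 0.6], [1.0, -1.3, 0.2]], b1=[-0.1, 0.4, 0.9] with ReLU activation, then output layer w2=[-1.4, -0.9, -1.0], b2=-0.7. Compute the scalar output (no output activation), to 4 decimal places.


z1[0] = (0.2)·(0) + (0.4)·(-3) + (0.6)·(0) - 0.1 = -1.3
z1[1] = (-0.9)·(0) + (-1.2)·(-3) + (0.6)·(0) + 0.4 = 4.0
z1[2] = (1.0)·(0) + (-1.3)·(-3) + (0.2)·(0) + 0.9 = 4.8
h = ReLU(z1) = [0.0, 4.0, 4.8]
output = (-1.4)·(0.0) + (-0.9)·(4.0) + (-1.0)·(4.8) - 0.7 = -9.1

-9.1


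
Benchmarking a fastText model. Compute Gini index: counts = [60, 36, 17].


Probabilities: [60/113, 36/113, 17/113] ≈ [0.531, 0.3186, 0.1504]
Σpᵢ² = (3600 + 1296 + 289)/113² = 5185/12769
Gini = 1 - Σpᵢ² = 1 - 5185/12769 = 0.5939

0.5939


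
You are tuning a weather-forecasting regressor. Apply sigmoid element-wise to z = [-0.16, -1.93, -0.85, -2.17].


σ(-0.16) = 1/(1+e^0.16) = 0.4601
σ(-1.93) = 1/(1+e^1.93) = 0.1268
σ(-0.85) = 1/(1+e^0.85) = 0.2994
σ(-2.17) = 1/(1+e^2.17) = 0.1025
result = [0.4601, 0.1268, 0.2994, 0.1025]

[0.4601, 0.1268, 0.2994, 0.1025]


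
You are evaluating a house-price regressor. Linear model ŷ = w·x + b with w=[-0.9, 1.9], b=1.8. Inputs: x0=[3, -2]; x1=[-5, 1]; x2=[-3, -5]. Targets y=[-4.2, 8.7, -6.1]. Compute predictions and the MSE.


ŷ0 = (-0.9)·(3) + (1.9)·(-2) + 1.8 = -4.7
ŷ1 = (-0.9)·(-5) + (1.9)·(1) + 1.8 = 8.2
ŷ2 = (-0.9)·(-3) + (1.9)·(-5) + 1.8 = -5.0
errors² = [0.25, 0.25, 1.21]
MSE = 1.7100/3 = 0.57

0.57


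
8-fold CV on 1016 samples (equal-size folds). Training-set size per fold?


Fold size = 1016/8 = 127
Training per fold = 1016 - 127 = 889

889


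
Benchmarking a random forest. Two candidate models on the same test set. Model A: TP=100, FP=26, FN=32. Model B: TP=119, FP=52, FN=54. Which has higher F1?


Model A: P=100/126=0.7937, R=100/132=0.7576, F1=2PR/(P+R)=2TP/(2TP+FP+FN)=200/258=0.7752
Model B: P=119/171=0.6959, R=119/173=0.6879, F1=2PR/(P+R)=2TP/(2TP+FP+FN)=238/344=0.6919
0.7752 > 0.6919 → Model A

Model A


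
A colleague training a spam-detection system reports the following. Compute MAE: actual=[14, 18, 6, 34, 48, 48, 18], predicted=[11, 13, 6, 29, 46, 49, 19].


Absolute errors: |14-11|=3, |18-13|=5, |6-6|=0, |34-29|=5, |48-46|=2, |48-49|=1, |18-19|=1
Sum = 17
MAE = 17/7 = 17/7

17/7


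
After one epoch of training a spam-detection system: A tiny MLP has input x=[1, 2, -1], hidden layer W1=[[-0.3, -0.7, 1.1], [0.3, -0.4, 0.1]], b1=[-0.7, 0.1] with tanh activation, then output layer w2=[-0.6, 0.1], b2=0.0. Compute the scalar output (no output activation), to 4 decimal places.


z1[0] = (-0.3)·(1) + (-0.7)·(2) + (1.1)·(-1) - 0.7 = -3.5
z1[1] = (0.3)·(1) + (-0.4)·(2) + (0.1)·(-1) + 0.1 = -0.5
h = tanh(z1) = [-0.9982, -0.4621]
output = (-0.6)·(-0.9982) + (0.1)·(-0.4621) + 0.0 = 0.5527

0.5527


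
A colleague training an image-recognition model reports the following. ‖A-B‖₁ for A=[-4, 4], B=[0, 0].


d = |-4-0| + |4-0|
  = 4 + 4
  = 8

8


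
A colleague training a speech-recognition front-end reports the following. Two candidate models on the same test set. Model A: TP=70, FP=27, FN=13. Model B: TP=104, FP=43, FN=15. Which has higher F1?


Model A: P=70/97=0.7216, R=70/83=0.8434, F1=2PR/(P+R)=2TP/(2TP+FP+FN)=140/180=0.7778
Model B: P=104/147=0.7075, R=104/119=0.8739, F1=2PR/(P+R)=2TP/(2TP+FP+FN)=208/266=0.782
0.7778 < 0.782 → Model B

Model B


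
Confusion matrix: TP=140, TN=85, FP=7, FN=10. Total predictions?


Total = TP + TN + FP + FN
= 140 + 85 + 7 + 10
= 242
(Predicted positive: 147, predicted negative: 95)

242


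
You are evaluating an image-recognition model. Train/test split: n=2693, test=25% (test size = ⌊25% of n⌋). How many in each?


Test = ⌊2693·25/100⌋ = 673
Train = 2693 - 673 = 2020

Train: 2020, Test: 673


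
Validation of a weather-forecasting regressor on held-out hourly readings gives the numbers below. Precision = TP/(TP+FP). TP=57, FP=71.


Precision = TP/(TP+FP)
= 57/(57+71)
= 57/128 = 44.53%

44.53%


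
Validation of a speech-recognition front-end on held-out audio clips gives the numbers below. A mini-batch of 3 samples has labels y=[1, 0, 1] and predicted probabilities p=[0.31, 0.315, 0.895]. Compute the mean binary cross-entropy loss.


L[0] = -ln(0.31) = 1.1712
L[1] = -ln(1-0.315) = -ln(0.685) = 0.3783
L[2] = -ln(0.895) = 0.1109
mean = (1.1712 + 0.3783 + 0.1109)/3 = 0.5535

0.5535


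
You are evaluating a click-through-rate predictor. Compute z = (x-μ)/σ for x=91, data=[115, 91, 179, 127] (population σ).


μ = 128, σ = 32.1714
z = (91 - 128)/32.1714 = -1.1501

-1.1501


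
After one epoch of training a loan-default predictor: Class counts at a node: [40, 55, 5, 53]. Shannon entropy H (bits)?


Probabilities: [40/153, 55/153, 5/153, 53/153] ≈ [0.2614, 0.3595, 0.0327, 0.3464]
H = -((40/153)·log₂(40/153) + (55/153)·log₂(55/153) + (5/153)·log₂(5/153) + (53/153)·log₂(53/153))
  = 1.7277 bits

1.7277 bits


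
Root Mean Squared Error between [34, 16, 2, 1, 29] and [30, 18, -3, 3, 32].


MSE = 58/5 = 11.6
RMSE = √(58/5) = 3.4059

3.4059


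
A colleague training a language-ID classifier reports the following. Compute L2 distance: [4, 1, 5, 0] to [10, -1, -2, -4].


d = √((4-10)² + (1+ 1)² + (5+ 2)² + (0+ 4)²)
  = √(36 + 4 + 49 + 16)
  = √105 = 10.247

10.247


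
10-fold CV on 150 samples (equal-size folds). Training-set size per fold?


Fold size = 150/10 = 15
Training per fold = 150 - 15 = 135

135


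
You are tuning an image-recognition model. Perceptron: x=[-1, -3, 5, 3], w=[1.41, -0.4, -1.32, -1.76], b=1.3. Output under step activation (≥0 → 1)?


z = (-1)·(1.41) + (-3)·(-0.4) + (5)·(-1.32) + (3)·(-1.76) + 1.3
  = -10.79
step(z) = 0 (z<0)

0


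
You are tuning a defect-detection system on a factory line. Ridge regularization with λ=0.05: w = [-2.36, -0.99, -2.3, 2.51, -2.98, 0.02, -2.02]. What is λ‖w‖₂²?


‖w‖₂² = (-2.36)² + (-0.99)² + (-2.3)² + (2.51)² + (-2.98)² + (0.02)² + (-2.02)²
     = 5.5696 + 0.9801 + 5.29 + 6.3001 + 8.8804 + 0.0004 + 4.0804
     = 31.101
λ·‖w‖₂² = 0.05·31.101 = 1.55505

1.55505


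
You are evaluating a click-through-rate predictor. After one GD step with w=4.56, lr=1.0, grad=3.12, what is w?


w_new = w - α·∇
= 4.56 - 1.0·3.12
= 4.56 - 3.12
= 1.44

1.44


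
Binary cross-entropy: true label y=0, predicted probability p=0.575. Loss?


BCE = -[y·ln(p) + (1-y)·ln(1-p)]
= -0 - 1·ln(1-0.575)
= -ln(0.425) = 0.8557

0.8557


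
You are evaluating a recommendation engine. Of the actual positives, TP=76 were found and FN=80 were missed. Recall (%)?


Recall = TP/(TP+FN)
= 76/(76+80)
= 76/156 = 48.72%

48.72%


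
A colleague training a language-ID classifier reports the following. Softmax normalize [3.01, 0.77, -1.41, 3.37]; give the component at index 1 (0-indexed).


Exponentials: e^3.01=20.2874, e^0.77=2.1598, e^-1.41=0.2441, e^3.37=29.0785
Sum = 51.7698
Softmax = [0.3919, 0.0417, 0.0047, 0.5617]
p[1] = 2.1598/51.7698 = 0.0417

0.0417


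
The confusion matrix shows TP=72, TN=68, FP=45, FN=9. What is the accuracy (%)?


Accuracy = (TP+TN)/(TP+TN+FP+FN)
= (72+68)/(194)
= 140/194 = 72.16%

72.16%


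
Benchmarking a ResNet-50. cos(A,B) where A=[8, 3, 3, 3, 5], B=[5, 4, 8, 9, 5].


A·B = 8·5 + 3·4 + 3·8 + 3·9 + 5·5 = 128
‖A‖ = √116 = 10.7703, ‖B‖ = √211 = 14.5258
cos = 128/(√116·√211) = 128/√24476 = 0.8182

0.8182


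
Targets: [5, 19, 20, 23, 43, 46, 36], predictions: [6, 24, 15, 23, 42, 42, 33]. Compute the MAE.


Absolute errors: |5-6|=1, |19-24|=5, |20-15|=5, |23-23|=0, |43-42|=1, |46-42|=4, |36-33|=3
Sum = 19
MAE = 19/7 = 19/7

19/7


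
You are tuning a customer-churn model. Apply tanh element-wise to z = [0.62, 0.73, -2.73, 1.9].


tanh(0.62) = 0.5511
tanh(0.73) = 0.6231
tanh(-2.73) = -0.9915
tanh(1.9) = 0.9562
result = [0.5511, 0.6231, -0.9915, 0.9562]

[0.5511, 0.6231, -0.9915, 0.9562]


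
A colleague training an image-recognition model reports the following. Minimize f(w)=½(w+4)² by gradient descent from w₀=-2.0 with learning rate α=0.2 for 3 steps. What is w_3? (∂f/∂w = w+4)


step 1: grad = -2+4 = 2; w = -2 - 0.2·(2) = -2.4
step 2: grad = -2.4+4 = 1.6; w = -2.4 - 0.2·(1.6) = -2.72
step 3: grad = -2.72+4 = 1.28; w = -2.72 - 0.2·(1.28) = -2.976

-2.976


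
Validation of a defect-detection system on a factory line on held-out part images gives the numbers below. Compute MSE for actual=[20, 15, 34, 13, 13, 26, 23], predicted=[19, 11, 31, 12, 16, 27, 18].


Squared errors: (20-19)²=1, (15-11)²=16, (34-31)²=9, (13-12)²=1, (13-16)²=9, (26-27)²=1, (23-18)²=25
Sum = 62
MSE = 62/7 = 62/7

62/7


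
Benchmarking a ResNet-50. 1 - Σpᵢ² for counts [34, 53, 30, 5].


Probabilities: [34/122, 53/122, 30/122, 5/122] ≈ [0.2787, 0.4344, 0.2459, 0.041]
Σpᵢ² = (1156 + 2809 + 900 + 25)/122² = 4890/14884
Gini = 1 - Σpᵢ² = 1 - 4890/14884 = 0.6715

0.6715


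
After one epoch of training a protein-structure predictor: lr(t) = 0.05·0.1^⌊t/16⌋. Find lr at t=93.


n_drops = ⌊93/16⌋ = 5
lr = 0.05·0.1^5 = 0.05·0.00001 = 0.0000005

0.0000005


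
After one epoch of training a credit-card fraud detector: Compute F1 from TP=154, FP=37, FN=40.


Precision = 154/191 = 0.8063
Recall = 154/194 = 0.7938
F1 = 2·P·R/(P+R) = 2·TP/(2·TP+FP+FN) = 308/(308+37+40) = 308/385 = 0.8

0.8


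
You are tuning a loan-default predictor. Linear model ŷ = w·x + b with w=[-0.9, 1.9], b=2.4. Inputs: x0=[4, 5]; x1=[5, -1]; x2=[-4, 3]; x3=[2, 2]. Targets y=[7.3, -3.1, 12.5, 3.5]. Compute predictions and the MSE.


ŷ0 = (-0.9)·(4) + (1.9)·(5) + 2.4 = 8.3
ŷ1 = (-0.9)·(5) + (1.9)·(-1) + 2.4 = -4.0
ŷ2 = (-0.9)·(-4) + (1.9)·(3) + 2.4 = 11.7
ŷ3 = (-0.9)·(2) + (1.9)·(2) + 2.4 = 4.4
errors² = [1.0, 0.81, 0.64, 0.81]
MSE = 3.2600/4 = 0.815

0.815


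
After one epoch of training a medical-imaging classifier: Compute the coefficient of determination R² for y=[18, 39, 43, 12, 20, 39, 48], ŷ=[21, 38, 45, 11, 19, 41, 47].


ȳ = 31.2857
SS_res = Σ(y-ŷ)² = 21
SS_tot = Σ(y-ȳ)² = 1211.43
R² = 1 - SS_res/SS_tot = 1 - 0.0173 = 0.9827

0.9827


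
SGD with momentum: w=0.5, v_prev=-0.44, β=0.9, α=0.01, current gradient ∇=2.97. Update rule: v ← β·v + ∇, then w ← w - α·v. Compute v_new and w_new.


v_new = 0.9·-0.44 + 2.97 = -0.396 + 2.97 = 2.574
w_new = 0.5 - 0.01·2.574 = 0.5 - 0.02574 = 0.47426

v_new=2.574, w_new=0.47426


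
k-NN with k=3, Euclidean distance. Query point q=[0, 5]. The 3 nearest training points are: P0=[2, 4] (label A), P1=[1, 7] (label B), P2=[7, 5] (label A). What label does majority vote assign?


d(q,P0) = 2.2361  (label A)
d(q,P1) = 2.2361  (label B)
d(q,P2) = 7.0  (label A)
Votes: A=2, B=1
Majority → A

A


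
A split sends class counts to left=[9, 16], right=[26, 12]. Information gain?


Parent = [35, 28], H_parent = 0.9911
H_left = 0.9427 (n=25), H_right = 0.8997 (n=38)
H_children = (25/63)·0.9427 + (38/63)·0.8997 = 0.9168
IG = 0.9911 - 0.9168 = 0.0743

0.0743


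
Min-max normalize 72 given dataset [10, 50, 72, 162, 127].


min=10, max=162
(72-10)/(162-10) = 62/152 = 0.4079

0.4079


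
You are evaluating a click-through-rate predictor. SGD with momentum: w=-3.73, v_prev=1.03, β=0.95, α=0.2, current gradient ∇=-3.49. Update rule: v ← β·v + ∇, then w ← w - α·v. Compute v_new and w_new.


v_new = 0.95·1.03 - 3.49 = 0.9785 - 3.49 = -2.5115
w_new = -3.73 - 0.2·-2.5115 = -3.73 + 0.5023 = -3.2277

v_new=-2.5115, w_new=-3.2277


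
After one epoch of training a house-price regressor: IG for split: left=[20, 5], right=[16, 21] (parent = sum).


Parent = [36, 26], H_parent = 0.9812
H_left = 0.7219 (n=25), H_right = 0.9868 (n=37)
H_children = (25/62)·0.7219 + (37/62)·0.9868 = 0.88
IG = 0.9812 - 0.88 = 0.1012

0.1012


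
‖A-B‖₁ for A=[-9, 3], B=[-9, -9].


d = |-9+ 9| + |3+ 9|
  = 0 + 12
  = 12

12


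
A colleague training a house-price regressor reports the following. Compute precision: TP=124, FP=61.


Precision = TP/(TP+FP)
= 124/(124+61)
= 124/185 = 67.03%

67.03%


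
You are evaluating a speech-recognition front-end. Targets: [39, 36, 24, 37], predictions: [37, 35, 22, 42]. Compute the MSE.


Squared errors: (39-37)²=4, (36-35)²=1, (24-22)²=4, (37-42)²=25
Sum = 34
MSE = 34/4 = 17/2

17/2


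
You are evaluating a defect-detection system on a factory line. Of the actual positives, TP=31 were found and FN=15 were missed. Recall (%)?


Recall = TP/(TP+FN)
= 31/(31+15)
= 31/46 = 67.39%

67.39%


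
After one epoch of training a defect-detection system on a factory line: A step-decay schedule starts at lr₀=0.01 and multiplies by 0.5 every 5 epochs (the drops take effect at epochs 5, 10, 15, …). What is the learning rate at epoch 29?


n_drops = ⌊29/5⌋ = 5
lr = 0.01·0.5^5 = 0.01·0.03125 = 0.0003125

0.0003125


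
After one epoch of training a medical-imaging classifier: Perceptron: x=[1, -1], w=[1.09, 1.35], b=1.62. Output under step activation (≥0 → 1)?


z = (1)·(1.09) + (-1)·(1.35) + 1.62
  = 1.36
step(z) = 1 (z≥0)

1


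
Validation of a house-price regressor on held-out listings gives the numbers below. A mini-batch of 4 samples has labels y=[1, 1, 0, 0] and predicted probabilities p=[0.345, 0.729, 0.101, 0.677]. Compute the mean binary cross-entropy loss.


L[0] = -ln(0.345) = 1.0642
L[1] = -ln(0.729) = 0.3161
L[2] = -ln(1-0.101) = -ln(0.899) = 0.1065
L[3] = -ln(1-0.677) = -ln(0.323) = 1.1301
mean = (1.0642 + 0.3161 + 0.1065 + 1.1301)/4 = 0.6542

0.6542


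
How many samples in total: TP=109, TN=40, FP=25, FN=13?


Total = TP + TN + FP + FN
= 109 + 40 + 25 + 13
= 187
(Predicted positive: 134, predicted negative: 53)

187


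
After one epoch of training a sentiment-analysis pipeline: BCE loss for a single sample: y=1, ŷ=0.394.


BCE = -[y·ln(p) + (1-y)·ln(1-p)]
= -1·ln(0.394) - 0
= -ln(0.394) = 0.9314

0.9314


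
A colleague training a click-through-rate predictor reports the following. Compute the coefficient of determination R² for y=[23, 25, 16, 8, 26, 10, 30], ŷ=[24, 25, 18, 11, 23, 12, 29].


ȳ = 19.7143
SS_res = Σ(y-ŷ)² = 28
SS_tot = Σ(y-ȳ)² = 429.43
R² = 1 - SS_res/SS_tot = 1 - 0.0652 = 0.9348

0.9348


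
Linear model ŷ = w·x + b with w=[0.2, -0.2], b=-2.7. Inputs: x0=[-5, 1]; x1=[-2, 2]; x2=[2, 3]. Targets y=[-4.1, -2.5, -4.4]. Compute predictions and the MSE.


ŷ0 = (0.2)·(-5) + (-0.2)·(1) - 2.7 = -3.9
ŷ1 = (0.2)·(-2) + (-0.2)·(2) - 2.7 = -3.5
ŷ2 = (0.2)·(2) + (-0.2)·(3) - 2.7 = -2.9
errors² = [0.04, 1.0, 2.25]
MSE = 3.2900/3 = 1.0967

1.0967


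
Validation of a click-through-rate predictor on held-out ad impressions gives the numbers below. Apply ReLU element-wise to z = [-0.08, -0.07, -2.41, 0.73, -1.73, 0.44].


ReLU(-0.08) = max(0, -0.08) = 0.0
ReLU(-0.07) = max(0, -0.07) = 0.0
ReLU(-2.41) = max(0, -2.41) = 0.0
ReLU(0.73) = max(0, 0.73) = 0.73
ReLU(-1.73) = max(0, -1.73) = 0.0
ReLU(0.44) = max(0, 0.44) = 0.44
result = [0.0, 0.0, 0.0, 0.73, 0.0, 0.44]

[0.0, 0.0, 0.0, 0.73, 0.0, 0.44]


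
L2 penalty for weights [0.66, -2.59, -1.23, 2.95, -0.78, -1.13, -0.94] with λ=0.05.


‖w‖₂² = (0.66)² + (-2.59)² + (-1.23)² + (2.95)² + (-0.78)² + (-1.13)² + (-0.94)²
     = 0.4356 + 6.7081 + 1.5129 + 8.7025 + 0.6084 + 1.2769 + 0.8836
     = 20.128
λ·‖w‖₂² = 0.05·20.128 = 1.0064

1.0064


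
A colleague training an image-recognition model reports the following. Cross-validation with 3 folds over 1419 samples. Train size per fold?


Fold size = 1419/3 = 473
Training per fold = 1419 - 473 = 946

946


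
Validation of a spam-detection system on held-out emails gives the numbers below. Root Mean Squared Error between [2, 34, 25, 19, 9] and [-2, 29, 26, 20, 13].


MSE = 59/5 = 11.8
RMSE = √(59/5) = 3.4351

3.4351


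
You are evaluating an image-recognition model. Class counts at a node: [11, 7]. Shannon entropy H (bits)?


Probabilities: [11/18, 7/18] ≈ [0.6111, 0.3889]
H = -((11/18)·log₂(11/18) + (7/18)·log₂(7/18))
  = 0.9641 bits

0.9641 bits


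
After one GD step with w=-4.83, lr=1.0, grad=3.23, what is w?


w_new = w - α·∇
= -4.83 - 1.0·3.23
= -4.83 - 3.23
= -8.06

-8.06


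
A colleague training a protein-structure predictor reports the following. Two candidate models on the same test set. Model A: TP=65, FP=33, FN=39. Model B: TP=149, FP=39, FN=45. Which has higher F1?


Model A: P=65/98=0.6633, R=65/104=0.625, F1=2PR/(P+R)=2TP/(2TP+FP+FN)=130/202=0.6436
Model B: P=149/188=0.7926, R=149/194=0.768, F1=2PR/(P+R)=2TP/(2TP+FP+FN)=298/382=0.7801
0.6436 < 0.7801 → Model B

Model B


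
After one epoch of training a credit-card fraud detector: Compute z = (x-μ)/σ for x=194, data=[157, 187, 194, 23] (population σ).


μ = 140.25, σ = 69.1063
z = (194 - 140.25)/69.1063 = 0.7778

0.7778


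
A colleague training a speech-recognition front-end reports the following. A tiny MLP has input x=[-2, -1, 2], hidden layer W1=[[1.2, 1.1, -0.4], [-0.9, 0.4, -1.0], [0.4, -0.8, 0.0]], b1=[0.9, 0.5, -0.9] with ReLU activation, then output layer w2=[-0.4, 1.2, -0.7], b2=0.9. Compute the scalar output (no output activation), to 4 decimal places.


z1[0] = (1.2)·(-2) + (1.1)·(-1) + (-0.4)·(2) + 0.9 = -3.4
z1[1] = (-0.9)·(-2) + (0.4)·(-1) + (-1.0)·(2) + 0.5 = -0.1
z1[2] = (0.4)·(-2) + (-0.8)·(-1) + (0.0)·(2) - 0.9 = -0.9
h = ReLU(z1) = [0.0, 0.0, 0.0]
output = (-0.4)·(0.0) + (1.2)·(0.0) + (-0.7)·(0.0) + 0.9 = 0.9

0.9


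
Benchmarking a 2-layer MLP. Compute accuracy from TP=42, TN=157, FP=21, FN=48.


Accuracy = (TP+TN)/(TP+TN+FP+FN)
= (42+157)/(268)
= 199/268 = 74.25%

74.25%


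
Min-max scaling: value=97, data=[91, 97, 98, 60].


min=60, max=98
(97-60)/(98-60) = 37/38 = 0.9737

0.9737


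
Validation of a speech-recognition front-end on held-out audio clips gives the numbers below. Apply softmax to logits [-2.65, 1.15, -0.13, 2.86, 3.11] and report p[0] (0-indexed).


Exponentials: e^-2.65=0.0707, e^1.15=3.1582, e^-0.13=0.8781, e^2.86=17.4615, e^3.11=22.421
Sum = 43.9895
Softmax = [0.0016, 0.0718, 0.02, 0.3969, 0.5097]
p[0] = 0.0707/43.9895 = 0.0016

0.0016


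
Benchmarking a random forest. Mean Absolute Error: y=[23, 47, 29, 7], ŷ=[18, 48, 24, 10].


Absolute errors: |23-18|=5, |47-48|=1, |29-24|=5, |7-10|=3
Sum = 14
MAE = 14/4 = 7/2

7/2


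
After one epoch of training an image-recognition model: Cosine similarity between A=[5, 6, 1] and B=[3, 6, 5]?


A·B = 5·3 + 6·6 + 1·5 = 56
‖A‖ = √62 = 7.874, ‖B‖ = √70 = 8.3666
cos = 56/(√62·√70) = 56/√4340 = 0.85

0.85


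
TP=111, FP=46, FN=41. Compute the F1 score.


Precision = 111/157 = 0.707
Recall = 111/152 = 0.7303
F1 = 2·P·R/(P+R) = 2·TP/(2·TP+FP+FN) = 222/(222+46+41) = 222/309 = 0.7184

0.7184


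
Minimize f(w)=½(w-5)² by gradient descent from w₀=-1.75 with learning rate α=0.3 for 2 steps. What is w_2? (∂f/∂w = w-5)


step 1: grad = -1.75-5 = -6.75; w = -1.75 - 0.3·(-6.75) = 0.275
step 2: grad = 0.275-5 = -4.725; w = 0.275 - 0.3·(-4.725) = 1.6925

1.6925


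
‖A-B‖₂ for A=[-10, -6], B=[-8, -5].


d = √((-10+ 8)² + (-6+ 5)²)
  = √(4 + 1)
  = √5 = 2.2361

2.2361


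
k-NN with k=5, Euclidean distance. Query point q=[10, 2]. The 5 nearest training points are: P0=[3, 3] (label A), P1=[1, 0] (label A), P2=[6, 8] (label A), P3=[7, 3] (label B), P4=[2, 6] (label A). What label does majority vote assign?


d(q,P0) = 7.0711  (label A)
d(q,P1) = 9.2195  (label A)
d(q,P2) = 7.2111  (label A)
d(q,P3) = 3.1623  (label B)
d(q,P4) = 8.9443  (label A)
Votes: A=4, B=1
Majority → A

A


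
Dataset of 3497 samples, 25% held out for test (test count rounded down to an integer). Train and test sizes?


Test = ⌊3497·25/100⌋ = 874
Train = 3497 - 874 = 2623

Train: 2623, Test: 874


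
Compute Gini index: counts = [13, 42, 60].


Probabilities: [13/115, 42/115, 60/115] ≈ [0.113, 0.3652, 0.5217]
Σpᵢ² = (169 + 1764 + 3600)/115² = 5533/13225
Gini = 1 - Σpᵢ² = 1 - 5533/13225 = 0.5816

0.5816


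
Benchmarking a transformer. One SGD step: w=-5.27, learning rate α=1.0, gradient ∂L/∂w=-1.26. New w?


w_new = w - α·∇
= -5.27 - 1.0·-1.26
= -5.27 + 1.26
= -4.01

-4.01


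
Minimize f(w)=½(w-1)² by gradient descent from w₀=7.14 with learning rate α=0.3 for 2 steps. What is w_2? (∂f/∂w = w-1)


step 1: grad = 7.14-1 = 6.14; w = 7.14 - 0.3·(6.14) = 5.298
step 2: grad = 5.298-1 = 4.298; w = 5.298 - 0.3·(4.298) = 4.0086

4.0086


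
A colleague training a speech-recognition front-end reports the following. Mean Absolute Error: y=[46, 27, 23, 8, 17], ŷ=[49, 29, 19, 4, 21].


Absolute errors: |46-49|=3, |27-29|=2, |23-19|=4, |8-4|=4, |17-21|=4
Sum = 17
MAE = 17/5 = 17/5

17/5


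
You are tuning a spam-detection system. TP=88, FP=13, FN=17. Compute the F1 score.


Precision = 88/101 = 0.8713
Recall = 88/105 = 0.8381
F1 = 2·P·R/(P+R) = 2·TP/(2·TP+FP+FN) = 176/(176+13+17) = 176/206 = 0.8544

0.8544


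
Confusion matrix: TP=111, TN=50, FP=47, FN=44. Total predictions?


Total = TP + TN + FP + FN
= 111 + 50 + 47 + 44
= 252
(Predicted positive: 158, predicted negative: 94)

252


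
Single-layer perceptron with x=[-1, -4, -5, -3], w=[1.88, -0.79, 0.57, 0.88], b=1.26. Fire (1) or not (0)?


z = (-1)·(1.88) + (-4)·(-0.79) + (-5)·(0.57) + (-3)·(0.88) + 1.26
  = -2.95
step(z) = 0 (z<0)

0


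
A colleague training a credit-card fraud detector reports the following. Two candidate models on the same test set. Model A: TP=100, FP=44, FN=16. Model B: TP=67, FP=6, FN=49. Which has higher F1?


Model A: P=100/144=0.6944, R=100/116=0.8621, F1=2PR/(P+R)=2TP/(2TP+FP+FN)=200/260=0.7692
Model B: P=67/73=0.9178, R=67/116=0.5776, F1=2PR/(P+R)=2TP/(2TP+FP+FN)=134/189=0.709
0.7692 > 0.709 → Model A

Model A


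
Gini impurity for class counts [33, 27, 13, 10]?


Probabilities: [33/83, 27/83, 13/83, 10/83] ≈ [0.3976, 0.3253, 0.1566, 0.1205]
Σpᵢ² = (1089 + 729 + 169 + 100)/83² = 2087/6889
Gini = 1 - Σpᵢ² = 1 - 2087/6889 = 0.6971

0.6971


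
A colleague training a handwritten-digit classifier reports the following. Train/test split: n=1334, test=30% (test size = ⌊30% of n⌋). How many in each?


Test = ⌊1334·30/100⌋ = 400
Train = 1334 - 400 = 934

Train: 934, Test: 400


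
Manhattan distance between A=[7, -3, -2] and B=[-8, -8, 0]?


d = |7+ 8| + |-3+ 8| + |-2-0|
  = 15 + 5 + 2
  = 22

22


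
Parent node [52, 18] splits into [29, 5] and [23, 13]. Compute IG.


Parent = [52, 18], H_parent = 0.8224
H_left = 0.6024 (n=34), H_right = 0.9436 (n=36)
H_children = (34/70)·0.6024 + (36/70)·0.9436 = 0.7779
IG = 0.8224 - 0.7779 = 0.0445

0.0445


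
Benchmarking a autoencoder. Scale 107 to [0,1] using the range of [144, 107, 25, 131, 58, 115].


min=25, max=144
(107-25)/(144-25) = 82/119 = 0.6891

0.6891


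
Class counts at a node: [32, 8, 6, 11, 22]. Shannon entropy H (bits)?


Probabilities: [32/79, 8/79, 6/79, 11/79, 22/79] ≈ [0.4051, 0.1013, 0.0759, 0.1392, 0.2785]
H = -((32/79)·log₂(32/79) + (8/79)·log₂(8/79) + (6/79)·log₂(6/79) + (11/79)·log₂(11/79) + (22/79)·log₂(22/79))
  = 2.0548 bits

2.0548 bits


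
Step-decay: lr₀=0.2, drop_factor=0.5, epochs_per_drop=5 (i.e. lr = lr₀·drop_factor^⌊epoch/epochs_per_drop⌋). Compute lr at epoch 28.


n_drops = ⌊28/5⌋ = 5
lr = 0.2·0.5^5 = 0.2·0.03125 = 0.00625

0.00625


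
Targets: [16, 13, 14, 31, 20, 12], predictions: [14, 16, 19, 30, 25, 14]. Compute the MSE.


Squared errors: (16-14)²=4, (13-16)²=9, (14-19)²=25, (31-30)²=1, (20-25)²=25, (12-14)²=4
Sum = 68
MSE = 68/6 = 34/3

34/3
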